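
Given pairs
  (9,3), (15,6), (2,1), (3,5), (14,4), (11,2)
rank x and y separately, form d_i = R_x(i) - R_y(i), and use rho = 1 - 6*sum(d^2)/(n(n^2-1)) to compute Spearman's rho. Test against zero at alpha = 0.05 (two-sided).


Step 1: Rank x and y separately (midranks; no ties here).
rank(x): 9->3, 15->6, 2->1, 3->2, 14->5, 11->4
rank(y): 3->3, 6->6, 1->1, 5->5, 4->4, 2->2
Step 2: d_i = R_x(i) - R_y(i); compute d_i^2.
  (3-3)^2=0, (6-6)^2=0, (1-1)^2=0, (2-5)^2=9, (5-4)^2=1, (4-2)^2=4
sum(d^2) = 14.
Step 3: rho = 1 - 6*14 / (6*(6^2 - 1)) = 1 - 84/210 = 0.600000.
Step 4: Under H0, t = rho * sqrt((n-2)/(1-rho^2)) = 1.5000 ~ t(4).
Step 5: Two-sided p-value from the t-distribution with 4 df = 0.208000.
Step 6: alpha = 0.05. fail to reject H0.

rho = 0.6000, p = 0.208000, fail to reject H0 at alpha = 0.05.


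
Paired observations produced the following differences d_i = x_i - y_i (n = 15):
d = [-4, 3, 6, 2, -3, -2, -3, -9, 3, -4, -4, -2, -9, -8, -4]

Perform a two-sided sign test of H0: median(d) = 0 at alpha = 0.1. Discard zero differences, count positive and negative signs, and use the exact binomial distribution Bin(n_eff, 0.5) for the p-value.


Step 1: Discard zero differences. Original n = 15; n_eff = number of nonzero differences = 15.
Nonzero differences (with sign): -4, +3, +6, +2, -3, -2, -3, -9, +3, -4, -4, -2, -9, -8, -4
Step 2: Count signs: positive = 4, negative = 11.
Step 3: Under H0: P(positive) = 0.5, so the number of positives S ~ Bin(15, 0.5).
Step 4: Two-sided exact p-value = sum of Bin(15,0.5) probabilities at or below the observed probability = 0.118469.
Step 5: alpha = 0.1. fail to reject H0.

n_eff = 15, pos = 4, neg = 11, p = 0.118469, fail to reject H0.


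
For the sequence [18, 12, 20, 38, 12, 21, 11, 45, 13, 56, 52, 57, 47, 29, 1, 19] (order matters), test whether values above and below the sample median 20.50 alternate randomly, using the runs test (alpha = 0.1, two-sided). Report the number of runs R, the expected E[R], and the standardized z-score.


Step 1: Compute median = 20.50; label A = above, B = below.
Labels in order: BBBABABABAAAAABB  (n_A = 8, n_B = 8)
Step 2: Count runs R = 9.
Step 3: Under H0 (random ordering), E[R] = 2*n_A*n_B/(n_A+n_B) + 1 = 2*8*8/16 + 1 = 9.0000.
        Var[R] = 2*n_A*n_B*(2*n_A*n_B - n_A - n_B) / ((n_A+n_B)^2 * (n_A+n_B-1)) = 14336/3840 = 3.7333.
        SD[R] = 1.9322.
Step 4: R = E[R], so z = 0 with no continuity correction.
Step 5: Two-sided p-value via normal approximation = 2*(1 - Phi(|z|)) = 1.000000.
Step 6: alpha = 0.1. fail to reject H0.

R = 9, z = 0.0000, p = 1.000000, fail to reject H0.


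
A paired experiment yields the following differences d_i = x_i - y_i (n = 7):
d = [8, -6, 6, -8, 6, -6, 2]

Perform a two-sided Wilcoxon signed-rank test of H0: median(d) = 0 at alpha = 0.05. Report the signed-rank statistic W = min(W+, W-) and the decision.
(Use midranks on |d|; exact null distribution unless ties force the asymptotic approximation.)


Step 1: Drop any zero differences (none here) and take |d_i|.
|d| = [8, 6, 6, 8, 6, 6, 2]
Step 2: Midrank |d_i| (ties get averaged ranks).
ranks: |8|->6.5, |6|->3.5, |6|->3.5, |8|->6.5, |6|->3.5, |6|->3.5, |2|->1
Step 3: Attach original signs; sum ranks with positive sign and with negative sign.
W+ = 6.5 + 3.5 + 3.5 + 1 = 14.5
W- = 3.5 + 6.5 + 3.5 = 13.5
(Check: W+ + W- = 28 should equal n(n+1)/2 = 28.)
Step 4: Test statistic W = min(W+, W-) = 13.5.
Step 5: Ties in |d|, so use the tie-corrected normal approximation.
        E[W] = n(n+1)/4 = 7*8/4 = 14.
        Tie groups: |d|=6 (t=4), |d|=8 (t=2); sum(t^3 - t) = 66.
        Var[W] = n(n+1)(2n+1)/24 - sum(t^3-t)/48 = 840/24 - 66/48 = 33.625.
        z = (W - E[W]) / sqrt(Var[W]) = (13.5 - 14) / 5.7987 = -0.0862.
        Two-sided p = 2*Phi(z) = 0.931287.
Step 6: alpha = 0.05. fail to reject H0.

W+ = 14.5, W- = 13.5, W = min = 13.5, p = 0.931287, fail to reject H0.


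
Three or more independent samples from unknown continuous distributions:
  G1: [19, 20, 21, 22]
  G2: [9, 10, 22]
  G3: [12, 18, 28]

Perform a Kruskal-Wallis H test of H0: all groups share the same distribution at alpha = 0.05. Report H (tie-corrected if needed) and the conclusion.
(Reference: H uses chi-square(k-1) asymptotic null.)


Step 1: Combine all N = 10 observations and assign midranks.
sorted (value, group, rank): (9,G2,1), (10,G2,2), (12,G3,3), (18,G3,4), (19,G1,5), (20,G1,6), (21,G1,7), (22,G1,8.5), (22,G2,8.5), (28,G3,10)
Step 2: Sum ranks within each group.
R_1 = 26.5 (n_1 = 4)
R_2 = 11.5 (n_2 = 3)
R_3 = 17 (n_3 = 3)
Step 3: H = 12/(N(N+1)) * sum(R_i^2/n_i) - 3(N+1)
     = 12/(10*11) * (26.5^2/4 + 11.5^2/3 + 17^2/3) - 3*11
     = 0.109091 * 315.979 - 33
     = 1.470455.
Step 4: Ties present; correction factor C = 1 - 6/(10^3 - 10) = 0.993939. Corrected H = 1.470455 / 0.993939 = 1.479421.
Step 5: Under H0, H ~ chi^2(2); p-value = 0.477252.
Step 6: alpha = 0.05. fail to reject H0.

H = 1.4794, df = 2, p = 0.477252, fail to reject H0.


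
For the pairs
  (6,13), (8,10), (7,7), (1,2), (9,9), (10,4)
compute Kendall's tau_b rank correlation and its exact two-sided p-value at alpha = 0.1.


Step 1: Enumerate the 15 unordered pairs (i,j) with i<j and classify each by sign(x_j-x_i) * sign(y_j-y_i).
  (1,2):dx=+2,dy=-3->D; (1,3):dx=+1,dy=-6->D; (1,4):dx=-5,dy=-11->C; (1,5):dx=+3,dy=-4->D
  (1,6):dx=+4,dy=-9->D; (2,3):dx=-1,dy=-3->C; (2,4):dx=-7,dy=-8->C; (2,5):dx=+1,dy=-1->D
  (2,6):dx=+2,dy=-6->D; (3,4):dx=-6,dy=-5->C; (3,5):dx=+2,dy=+2->C; (3,6):dx=+3,dy=-3->D
  (4,5):dx=+8,dy=+7->C; (4,6):dx=+9,dy=+2->C; (5,6):dx=+1,dy=-5->D
Step 2: C = 7, D = 8, total pairs = 15.
Step 3: tau = (C - D)/(n(n-1)/2) = (7 - 8)/15 = -0.066667.
Step 4: Exact two-sided p-value (enumerate n! = 720 permutations of y under H0): p = 1.000000.
Step 5: alpha = 0.1. fail to reject H0.

tau_b = -0.0667 (C=7, D=8), p = 1.000000, fail to reject H0.


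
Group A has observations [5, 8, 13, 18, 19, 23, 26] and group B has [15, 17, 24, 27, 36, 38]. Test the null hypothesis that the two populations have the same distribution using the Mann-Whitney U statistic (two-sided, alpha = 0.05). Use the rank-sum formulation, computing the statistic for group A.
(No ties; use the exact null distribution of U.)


Step 1: Combine and sort all 13 observations; assign midranks.
sorted (value, group): (5,X), (8,X), (13,X), (15,Y), (17,Y), (18,X), (19,X), (23,X), (24,Y), (26,X), (27,Y), (36,Y), (38,Y)
ranks: 5->1, 8->2, 13->3, 15->4, 17->5, 18->6, 19->7, 23->8, 24->9, 26->10, 27->11, 36->12, 38->13
Step 2: Rank sum for X: R1 = 1 + 2 + 3 + 6 + 7 + 8 + 10 = 37.
Step 3: U_X = R1 - n1(n1+1)/2 = 37 - 7*8/2 = 37 - 28 = 9.
       U_Y = n1*n2 - U_X = 42 - 9 = 33.
Step 4: No ties, so the exact null distribution of U (based on enumerating the C(13,7) = 1716 equally likely rank assignments) gives the two-sided p-value.
Step 5: p-value = 0.101399; compare to alpha = 0.05. fail to reject H0.

U_X = 9, p = 0.101399, fail to reject H0 at alpha = 0.05.


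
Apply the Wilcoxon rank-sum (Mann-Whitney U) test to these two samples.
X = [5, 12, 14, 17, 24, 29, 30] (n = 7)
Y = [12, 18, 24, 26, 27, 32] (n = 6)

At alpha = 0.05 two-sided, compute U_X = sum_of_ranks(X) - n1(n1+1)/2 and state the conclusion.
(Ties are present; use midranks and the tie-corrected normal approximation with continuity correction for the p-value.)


Step 1: Combine and sort all 13 observations; assign midranks.
sorted (value, group): (5,X), (12,X), (12,Y), (14,X), (17,X), (18,Y), (24,X), (24,Y), (26,Y), (27,Y), (29,X), (30,X), (32,Y)
ranks: 5->1, 12->2.5, 12->2.5, 14->4, 17->5, 18->6, 24->7.5, 24->7.5, 26->9, 27->10, 29->11, 30->12, 32->13
Step 2: Rank sum for X: R1 = 1 + 2.5 + 4 + 5 + 7.5 + 11 + 12 = 43.
Step 3: U_X = R1 - n1(n1+1)/2 = 43 - 7*8/2 = 43 - 28 = 15.
       U_Y = n1*n2 - U_X = 42 - 15 = 27.
Step 4: Ties are present, so use the tie-corrected normal approximation (with continuity correction) for the p-value.
Step 5: p-value = 0.430766; compare to alpha = 0.05. fail to reject H0.

U_X = 15, p = 0.430766, fail to reject H0 at alpha = 0.05.


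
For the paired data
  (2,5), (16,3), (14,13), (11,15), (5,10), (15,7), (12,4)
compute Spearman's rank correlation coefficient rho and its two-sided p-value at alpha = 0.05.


Step 1: Rank x and y separately (midranks; no ties here).
rank(x): 2->1, 16->7, 14->5, 11->3, 5->2, 15->6, 12->4
rank(y): 5->3, 3->1, 13->6, 15->7, 10->5, 7->4, 4->2
Step 2: d_i = R_x(i) - R_y(i); compute d_i^2.
  (1-3)^2=4, (7-1)^2=36, (5-6)^2=1, (3-7)^2=16, (2-5)^2=9, (6-4)^2=4, (4-2)^2=4
sum(d^2) = 74.
Step 3: rho = 1 - 6*74 / (7*(7^2 - 1)) = 1 - 444/336 = -0.321429.
Step 4: Under H0, t = rho * sqrt((n-2)/(1-rho^2)) = -0.7590 ~ t(5).
Step 5: Two-sided p-value from the t-distribution with 5 df = 0.482072.
Step 6: alpha = 0.05. fail to reject H0.

rho = -0.3214, p = 0.482072, fail to reject H0 at alpha = 0.05.


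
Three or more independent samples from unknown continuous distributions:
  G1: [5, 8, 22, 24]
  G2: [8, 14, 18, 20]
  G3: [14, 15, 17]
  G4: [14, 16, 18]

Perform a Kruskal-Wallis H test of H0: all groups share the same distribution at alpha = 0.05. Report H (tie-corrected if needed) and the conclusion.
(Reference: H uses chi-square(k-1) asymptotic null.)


Step 1: Combine all N = 14 observations and assign midranks.
sorted (value, group, rank): (5,G1,1), (8,G1,2.5), (8,G2,2.5), (14,G2,5), (14,G3,5), (14,G4,5), (15,G3,7), (16,G4,8), (17,G3,9), (18,G2,10.5), (18,G4,10.5), (20,G2,12), (22,G1,13), (24,G1,14)
Step 2: Sum ranks within each group.
R_1 = 30.5 (n_1 = 4)
R_2 = 30 (n_2 = 4)
R_3 = 21 (n_3 = 3)
R_4 = 23.5 (n_4 = 3)
Step 3: H = 12/(N(N+1)) * sum(R_i^2/n_i) - 3(N+1)
     = 12/(14*15) * (30.5^2/4 + 30^2/4 + 21^2/3 + 23.5^2/3) - 3*15
     = 0.057143 * 788.646 - 45
     = 0.065476.
Step 4: Ties present; correction factor C = 1 - 36/(14^3 - 14) = 0.986813. Corrected H = 0.065476 / 0.986813 = 0.066351.
Step 5: Under H0, H ~ chi^2(3); p-value = 0.995544.
Step 6: alpha = 0.05. fail to reject H0.

H = 0.0664, df = 3, p = 0.995544, fail to reject H0.


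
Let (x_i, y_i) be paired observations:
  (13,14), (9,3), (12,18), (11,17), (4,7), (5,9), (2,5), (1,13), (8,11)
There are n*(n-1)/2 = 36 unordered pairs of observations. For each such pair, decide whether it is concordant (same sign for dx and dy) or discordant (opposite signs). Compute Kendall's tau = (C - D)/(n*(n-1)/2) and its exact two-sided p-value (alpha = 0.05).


Step 1: Enumerate the 36 unordered pairs (i,j) with i<j and classify each by sign(x_j-x_i) * sign(y_j-y_i).
  (1,2):dx=-4,dy=-11->C; (1,3):dx=-1,dy=+4->D; (1,4):dx=-2,dy=+3->D; (1,5):dx=-9,dy=-7->C
  (1,6):dx=-8,dy=-5->C; (1,7):dx=-11,dy=-9->C; (1,8):dx=-12,dy=-1->C; (1,9):dx=-5,dy=-3->C
  (2,3):dx=+3,dy=+15->C; (2,4):dx=+2,dy=+14->C; (2,5):dx=-5,dy=+4->D; (2,6):dx=-4,dy=+6->D
  (2,7):dx=-7,dy=+2->D; (2,8):dx=-8,dy=+10->D; (2,9):dx=-1,dy=+8->D; (3,4):dx=-1,dy=-1->C
  (3,5):dx=-8,dy=-11->C; (3,6):dx=-7,dy=-9->C; (3,7):dx=-10,dy=-13->C; (3,8):dx=-11,dy=-5->C
  (3,9):dx=-4,dy=-7->C; (4,5):dx=-7,dy=-10->C; (4,6):dx=-6,dy=-8->C; (4,7):dx=-9,dy=-12->C
  (4,8):dx=-10,dy=-4->C; (4,9):dx=-3,dy=-6->C; (5,6):dx=+1,dy=+2->C; (5,7):dx=-2,dy=-2->C
  (5,8):dx=-3,dy=+6->D; (5,9):dx=+4,dy=+4->C; (6,7):dx=-3,dy=-4->C; (6,8):dx=-4,dy=+4->D
  (6,9):dx=+3,dy=+2->C; (7,8):dx=-1,dy=+8->D; (7,9):dx=+6,dy=+6->C; (8,9):dx=+7,dy=-2->D
Step 2: C = 25, D = 11, total pairs = 36.
Step 3: tau = (C - D)/(n(n-1)/2) = (25 - 11)/36 = 0.388889.
Step 4: Exact two-sided p-value (enumerate n! = 362880 permutations of y under H0): p = 0.180181.
Step 5: alpha = 0.05. fail to reject H0.

tau_b = 0.3889 (C=25, D=11), p = 0.180181, fail to reject H0.


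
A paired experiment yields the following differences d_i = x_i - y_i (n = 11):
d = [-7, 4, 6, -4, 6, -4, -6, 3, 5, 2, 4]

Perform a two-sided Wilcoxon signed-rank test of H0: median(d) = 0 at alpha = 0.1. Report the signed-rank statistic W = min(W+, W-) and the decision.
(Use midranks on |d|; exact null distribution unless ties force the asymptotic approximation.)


Step 1: Drop any zero differences (none here) and take |d_i|.
|d| = [7, 4, 6, 4, 6, 4, 6, 3, 5, 2, 4]
Step 2: Midrank |d_i| (ties get averaged ranks).
ranks: |7|->11, |4|->4.5, |6|->9, |4|->4.5, |6|->9, |4|->4.5, |6|->9, |3|->2, |5|->7, |2|->1, |4|->4.5
Step 3: Attach original signs; sum ranks with positive sign and with negative sign.
W+ = 4.5 + 9 + 9 + 2 + 7 + 1 + 4.5 = 37
W- = 11 + 4.5 + 4.5 + 9 = 29
(Check: W+ + W- = 66 should equal n(n+1)/2 = 66.)
Step 4: Test statistic W = min(W+, W-) = 29.
Step 5: Ties in |d|, so use the tie-corrected normal approximation.
        E[W] = n(n+1)/4 = 11*12/4 = 33.
        Tie groups: |d|=4 (t=4), |d|=6 (t=3); sum(t^3 - t) = 84.
        Var[W] = n(n+1)(2n+1)/24 - sum(t^3-t)/48 = 3036/24 - 84/48 = 124.75.
        z = (W - E[W]) / sqrt(Var[W]) = (29 - 33) / 11.1692 = -0.3581.
        Two-sided p = 2*Phi(z) = 0.720247.
Step 6: alpha = 0.1. fail to reject H0.

W+ = 37, W- = 29, W = min = 29, p = 0.720247, fail to reject H0.


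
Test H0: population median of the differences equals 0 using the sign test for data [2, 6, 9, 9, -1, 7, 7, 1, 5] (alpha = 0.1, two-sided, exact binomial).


Step 1: Discard zero differences. Original n = 9; n_eff = number of nonzero differences = 9.
Nonzero differences (with sign): +2, +6, +9, +9, -1, +7, +7, +1, +5
Step 2: Count signs: positive = 8, negative = 1.
Step 3: Under H0: P(positive) = 0.5, so the number of positives S ~ Bin(9, 0.5).
Step 4: Two-sided exact p-value = sum of Bin(9,0.5) probabilities at or below the observed probability = 0.039062.
Step 5: alpha = 0.1. reject H0.

n_eff = 9, pos = 8, neg = 1, p = 0.039062, reject H0.


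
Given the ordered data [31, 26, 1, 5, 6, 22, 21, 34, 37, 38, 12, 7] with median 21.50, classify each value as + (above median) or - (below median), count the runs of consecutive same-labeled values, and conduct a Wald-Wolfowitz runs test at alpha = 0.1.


Step 1: Compute median = 21.50; label A = above, B = below.
Labels in order: AABBBABAAABB  (n_A = 6, n_B = 6)
Step 2: Count runs R = 6.
Step 3: Under H0 (random ordering), E[R] = 2*n_A*n_B/(n_A+n_B) + 1 = 2*6*6/12 + 1 = 7.0000.
        Var[R] = 2*n_A*n_B*(2*n_A*n_B - n_A - n_B) / ((n_A+n_B)^2 * (n_A+n_B-1)) = 4320/1584 = 2.7273.
        SD[R] = 1.6514.
Step 4: Continuity-corrected z = (R + 0.5 - E[R]) / SD[R] = (6 + 0.5 - 7.0000) / 1.6514 = -0.3028.
Step 5: Two-sided p-value via normal approximation = 2*(1 - Phi(|z|)) = 0.762069.
Step 6: alpha = 0.1. fail to reject H0.

R = 6, z = -0.3028, p = 0.762069, fail to reject H0.


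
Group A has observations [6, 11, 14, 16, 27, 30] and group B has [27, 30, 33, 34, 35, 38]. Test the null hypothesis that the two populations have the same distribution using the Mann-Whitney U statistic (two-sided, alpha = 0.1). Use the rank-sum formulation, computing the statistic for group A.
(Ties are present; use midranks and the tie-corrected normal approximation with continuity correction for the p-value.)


Step 1: Combine and sort all 12 observations; assign midranks.
sorted (value, group): (6,X), (11,X), (14,X), (16,X), (27,X), (27,Y), (30,X), (30,Y), (33,Y), (34,Y), (35,Y), (38,Y)
ranks: 6->1, 11->2, 14->3, 16->4, 27->5.5, 27->5.5, 30->7.5, 30->7.5, 33->9, 34->10, 35->11, 38->12
Step 2: Rank sum for X: R1 = 1 + 2 + 3 + 4 + 5.5 + 7.5 = 23.
Step 3: U_X = R1 - n1(n1+1)/2 = 23 - 6*7/2 = 23 - 21 = 2.
       U_Y = n1*n2 - U_X = 36 - 2 = 34.
Step 4: Ties are present, so use the tie-corrected normal approximation (with continuity correction) for the p-value.
Step 5: p-value = 0.012749; compare to alpha = 0.1. reject H0.

U_X = 2, p = 0.012749, reject H0 at alpha = 0.1.


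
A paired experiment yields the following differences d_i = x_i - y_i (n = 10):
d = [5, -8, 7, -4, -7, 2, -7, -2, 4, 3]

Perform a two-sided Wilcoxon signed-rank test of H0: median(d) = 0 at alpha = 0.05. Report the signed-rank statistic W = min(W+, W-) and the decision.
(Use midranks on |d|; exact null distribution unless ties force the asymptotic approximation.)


Step 1: Drop any zero differences (none here) and take |d_i|.
|d| = [5, 8, 7, 4, 7, 2, 7, 2, 4, 3]
Step 2: Midrank |d_i| (ties get averaged ranks).
ranks: |5|->6, |8|->10, |7|->8, |4|->4.5, |7|->8, |2|->1.5, |7|->8, |2|->1.5, |4|->4.5, |3|->3
Step 3: Attach original signs; sum ranks with positive sign and with negative sign.
W+ = 6 + 8 + 1.5 + 4.5 + 3 = 23
W- = 10 + 4.5 + 8 + 8 + 1.5 = 32
(Check: W+ + W- = 55 should equal n(n+1)/2 = 55.)
Step 4: Test statistic W = min(W+, W-) = 23.
Step 5: Ties in |d|, so use the tie-corrected normal approximation.
        E[W] = n(n+1)/4 = 10*11/4 = 27.5.
        Tie groups: |d|=2 (t=2), |d|=4 (t=2), |d|=7 (t=3); sum(t^3 - t) = 36.
        Var[W] = n(n+1)(2n+1)/24 - sum(t^3-t)/48 = 2310/24 - 36/48 = 95.5.
        z = (W - E[W]) / sqrt(Var[W]) = (23 - 27.5) / 9.7724 = -0.4605.
        Two-sided p = 2*Phi(z) = 0.645172.
Step 6: alpha = 0.05. fail to reject H0.

W+ = 23, W- = 32, W = min = 23, p = 0.645172, fail to reject H0.


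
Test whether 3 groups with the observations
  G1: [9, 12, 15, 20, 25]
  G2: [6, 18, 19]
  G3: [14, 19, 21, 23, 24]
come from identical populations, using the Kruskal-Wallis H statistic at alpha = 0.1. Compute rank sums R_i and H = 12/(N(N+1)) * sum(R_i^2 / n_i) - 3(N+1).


Step 1: Combine all N = 13 observations and assign midranks.
sorted (value, group, rank): (6,G2,1), (9,G1,2), (12,G1,3), (14,G3,4), (15,G1,5), (18,G2,6), (19,G2,7.5), (19,G3,7.5), (20,G1,9), (21,G3,10), (23,G3,11), (24,G3,12), (25,G1,13)
Step 2: Sum ranks within each group.
R_1 = 32 (n_1 = 5)
R_2 = 14.5 (n_2 = 3)
R_3 = 44.5 (n_3 = 5)
Step 3: H = 12/(N(N+1)) * sum(R_i^2/n_i) - 3(N+1)
     = 12/(13*14) * (32^2/5 + 14.5^2/3 + 44.5^2/5) - 3*14
     = 0.065934 * 670.933 - 42
     = 2.237363.
Step 4: Ties present; correction factor C = 1 - 6/(13^3 - 13) = 0.997253. Corrected H = 2.237363 / 0.997253 = 2.243526.
Step 5: Under H0, H ~ chi^2(2); p-value = 0.325705.
Step 6: alpha = 0.1. fail to reject H0.

H = 2.2435, df = 2, p = 0.325705, fail to reject H0.


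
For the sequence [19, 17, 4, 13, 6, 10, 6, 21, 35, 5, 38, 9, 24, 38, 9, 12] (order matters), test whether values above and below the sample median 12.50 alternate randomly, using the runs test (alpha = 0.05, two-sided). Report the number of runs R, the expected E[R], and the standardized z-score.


Step 1: Compute median = 12.50; label A = above, B = below.
Labels in order: AABABBBAABABAABB  (n_A = 8, n_B = 8)
Step 2: Count runs R = 10.
Step 3: Under H0 (random ordering), E[R] = 2*n_A*n_B/(n_A+n_B) + 1 = 2*8*8/16 + 1 = 9.0000.
        Var[R] = 2*n_A*n_B*(2*n_A*n_B - n_A - n_B) / ((n_A+n_B)^2 * (n_A+n_B-1)) = 14336/3840 = 3.7333.
        SD[R] = 1.9322.
Step 4: Continuity-corrected z = (R - 0.5 - E[R]) / SD[R] = (10 - 0.5 - 9.0000) / 1.9322 = 0.2588.
Step 5: Two-sided p-value via normal approximation = 2*(1 - Phi(|z|)) = 0.795809.
Step 6: alpha = 0.05. fail to reject H0.

R = 10, z = 0.2588, p = 0.795809, fail to reject H0.


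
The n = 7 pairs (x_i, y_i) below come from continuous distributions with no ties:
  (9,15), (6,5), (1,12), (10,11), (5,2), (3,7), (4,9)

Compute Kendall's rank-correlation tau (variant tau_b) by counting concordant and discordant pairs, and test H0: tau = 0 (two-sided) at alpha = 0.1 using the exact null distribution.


Step 1: Enumerate the 21 unordered pairs (i,j) with i<j and classify each by sign(x_j-x_i) * sign(y_j-y_i).
  (1,2):dx=-3,dy=-10->C; (1,3):dx=-8,dy=-3->C; (1,4):dx=+1,dy=-4->D; (1,5):dx=-4,dy=-13->C
  (1,6):dx=-6,dy=-8->C; (1,7):dx=-5,dy=-6->C; (2,3):dx=-5,dy=+7->D; (2,4):dx=+4,dy=+6->C
  (2,5):dx=-1,dy=-3->C; (2,6):dx=-3,dy=+2->D; (2,7):dx=-2,dy=+4->D; (3,4):dx=+9,dy=-1->D
  (3,5):dx=+4,dy=-10->D; (3,6):dx=+2,dy=-5->D; (3,7):dx=+3,dy=-3->D; (4,5):dx=-5,dy=-9->C
  (4,6):dx=-7,dy=-4->C; (4,7):dx=-6,dy=-2->C; (5,6):dx=-2,dy=+5->D; (5,7):dx=-1,dy=+7->D
  (6,7):dx=+1,dy=+2->C
Step 2: C = 11, D = 10, total pairs = 21.
Step 3: tau = (C - D)/(n(n-1)/2) = (11 - 10)/21 = 0.047619.
Step 4: Exact two-sided p-value (enumerate n! = 5040 permutations of y under H0): p = 1.000000.
Step 5: alpha = 0.1. fail to reject H0.

tau_b = 0.0476 (C=11, D=10), p = 1.000000, fail to reject H0.


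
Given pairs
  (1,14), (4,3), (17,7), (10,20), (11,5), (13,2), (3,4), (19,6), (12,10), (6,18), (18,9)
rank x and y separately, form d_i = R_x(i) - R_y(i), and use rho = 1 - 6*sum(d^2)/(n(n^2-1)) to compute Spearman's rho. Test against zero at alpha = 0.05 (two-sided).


Step 1: Rank x and y separately (midranks; no ties here).
rank(x): 1->1, 4->3, 17->9, 10->5, 11->6, 13->8, 3->2, 19->11, 12->7, 6->4, 18->10
rank(y): 14->9, 3->2, 7->6, 20->11, 5->4, 2->1, 4->3, 6->5, 10->8, 18->10, 9->7
Step 2: d_i = R_x(i) - R_y(i); compute d_i^2.
  (1-9)^2=64, (3-2)^2=1, (9-6)^2=9, (5-11)^2=36, (6-4)^2=4, (8-1)^2=49, (2-3)^2=1, (11-5)^2=36, (7-8)^2=1, (4-10)^2=36, (10-7)^2=9
sum(d^2) = 246.
Step 3: rho = 1 - 6*246 / (11*(11^2 - 1)) = 1 - 1476/1320 = -0.118182.
Step 4: Under H0, t = rho * sqrt((n-2)/(1-rho^2)) = -0.3570 ~ t(9).
Step 5: Two-sided p-value from the t-distribution with 9 df = 0.729285.
Step 6: alpha = 0.05. fail to reject H0.

rho = -0.1182, p = 0.729285, fail to reject H0 at alpha = 0.05.


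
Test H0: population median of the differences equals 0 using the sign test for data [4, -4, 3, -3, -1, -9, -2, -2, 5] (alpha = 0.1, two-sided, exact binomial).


Step 1: Discard zero differences. Original n = 9; n_eff = number of nonzero differences = 9.
Nonzero differences (with sign): +4, -4, +3, -3, -1, -9, -2, -2, +5
Step 2: Count signs: positive = 3, negative = 6.
Step 3: Under H0: P(positive) = 0.5, so the number of positives S ~ Bin(9, 0.5).
Step 4: Two-sided exact p-value = sum of Bin(9,0.5) probabilities at or below the observed probability = 0.507812.
Step 5: alpha = 0.1. fail to reject H0.

n_eff = 9, pos = 3, neg = 6, p = 0.507812, fail to reject H0.


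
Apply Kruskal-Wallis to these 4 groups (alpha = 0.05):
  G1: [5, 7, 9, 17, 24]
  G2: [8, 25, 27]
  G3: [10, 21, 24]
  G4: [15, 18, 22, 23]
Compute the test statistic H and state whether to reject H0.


Step 1: Combine all N = 15 observations and assign midranks.
sorted (value, group, rank): (5,G1,1), (7,G1,2), (8,G2,3), (9,G1,4), (10,G3,5), (15,G4,6), (17,G1,7), (18,G4,8), (21,G3,9), (22,G4,10), (23,G4,11), (24,G1,12.5), (24,G3,12.5), (25,G2,14), (27,G2,15)
Step 2: Sum ranks within each group.
R_1 = 26.5 (n_1 = 5)
R_2 = 32 (n_2 = 3)
R_3 = 26.5 (n_3 = 3)
R_4 = 35 (n_4 = 4)
Step 3: H = 12/(N(N+1)) * sum(R_i^2/n_i) - 3(N+1)
     = 12/(15*16) * (26.5^2/5 + 32^2/3 + 26.5^2/3 + 35^2/4) - 3*16
     = 0.050000 * 1022.12 - 48
     = 3.105833.
Step 4: Ties present; correction factor C = 1 - 6/(15^3 - 15) = 0.998214. Corrected H = 3.105833 / 0.998214 = 3.111389.
Step 5: Under H0, H ~ chi^2(3); p-value = 0.374768.
Step 6: alpha = 0.05. fail to reject H0.

H = 3.1114, df = 3, p = 0.374768, fail to reject H0.


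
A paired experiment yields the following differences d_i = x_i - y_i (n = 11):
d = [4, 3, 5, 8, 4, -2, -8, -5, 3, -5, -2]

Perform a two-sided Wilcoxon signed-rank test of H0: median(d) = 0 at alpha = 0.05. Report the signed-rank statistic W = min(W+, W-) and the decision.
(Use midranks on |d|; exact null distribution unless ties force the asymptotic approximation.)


Step 1: Drop any zero differences (none here) and take |d_i|.
|d| = [4, 3, 5, 8, 4, 2, 8, 5, 3, 5, 2]
Step 2: Midrank |d_i| (ties get averaged ranks).
ranks: |4|->5.5, |3|->3.5, |5|->8, |8|->10.5, |4|->5.5, |2|->1.5, |8|->10.5, |5|->8, |3|->3.5, |5|->8, |2|->1.5
Step 3: Attach original signs; sum ranks with positive sign and with negative sign.
W+ = 5.5 + 3.5 + 8 + 10.5 + 5.5 + 3.5 = 36.5
W- = 1.5 + 10.5 + 8 + 8 + 1.5 = 29.5
(Check: W+ + W- = 66 should equal n(n+1)/2 = 66.)
Step 4: Test statistic W = min(W+, W-) = 29.5.
Step 5: Ties in |d|, so use the tie-corrected normal approximation.
        E[W] = n(n+1)/4 = 11*12/4 = 33.
        Tie groups: |d|=2 (t=2), |d|=3 (t=2), |d|=4 (t=2), |d|=5 (t=3), |d|=8 (t=2); sum(t^3 - t) = 48.
        Var[W] = n(n+1)(2n+1)/24 - sum(t^3-t)/48 = 3036/24 - 48/48 = 125.5.
        z = (W - E[W]) / sqrt(Var[W]) = (29.5 - 33) / 11.2027 = -0.3124.
        Two-sided p = 2*Phi(z) = 0.754717.
Step 6: alpha = 0.05. fail to reject H0.

W+ = 36.5, W- = 29.5, W = min = 29.5, p = 0.754717, fail to reject H0.


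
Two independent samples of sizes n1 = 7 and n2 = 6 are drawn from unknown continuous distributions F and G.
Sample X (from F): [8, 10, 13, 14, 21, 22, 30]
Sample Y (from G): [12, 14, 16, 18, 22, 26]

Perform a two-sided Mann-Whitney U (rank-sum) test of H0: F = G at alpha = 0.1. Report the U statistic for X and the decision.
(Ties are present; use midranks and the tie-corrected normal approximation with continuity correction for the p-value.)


Step 1: Combine and sort all 13 observations; assign midranks.
sorted (value, group): (8,X), (10,X), (12,Y), (13,X), (14,X), (14,Y), (16,Y), (18,Y), (21,X), (22,X), (22,Y), (26,Y), (30,X)
ranks: 8->1, 10->2, 12->3, 13->4, 14->5.5, 14->5.5, 16->7, 18->8, 21->9, 22->10.5, 22->10.5, 26->12, 30->13
Step 2: Rank sum for X: R1 = 1 + 2 + 4 + 5.5 + 9 + 10.5 + 13 = 45.
Step 3: U_X = R1 - n1(n1+1)/2 = 45 - 7*8/2 = 45 - 28 = 17.
       U_Y = n1*n2 - U_X = 42 - 17 = 25.
Step 4: Ties are present, so use the tie-corrected normal approximation (with continuity correction) for the p-value.
Step 5: p-value = 0.616104; compare to alpha = 0.1. fail to reject H0.

U_X = 17, p = 0.616104, fail to reject H0 at alpha = 0.1.


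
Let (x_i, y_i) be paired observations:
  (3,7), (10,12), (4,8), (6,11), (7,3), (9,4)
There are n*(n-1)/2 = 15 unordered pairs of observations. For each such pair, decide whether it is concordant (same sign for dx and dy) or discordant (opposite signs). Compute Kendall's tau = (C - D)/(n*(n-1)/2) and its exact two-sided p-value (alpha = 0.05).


Step 1: Enumerate the 15 unordered pairs (i,j) with i<j and classify each by sign(x_j-x_i) * sign(y_j-y_i).
  (1,2):dx=+7,dy=+5->C; (1,3):dx=+1,dy=+1->C; (1,4):dx=+3,dy=+4->C; (1,5):dx=+4,dy=-4->D
  (1,6):dx=+6,dy=-3->D; (2,3):dx=-6,dy=-4->C; (2,4):dx=-4,dy=-1->C; (2,5):dx=-3,dy=-9->C
  (2,6):dx=-1,dy=-8->C; (3,4):dx=+2,dy=+3->C; (3,5):dx=+3,dy=-5->D; (3,6):dx=+5,dy=-4->D
  (4,5):dx=+1,dy=-8->D; (4,6):dx=+3,dy=-7->D; (5,6):dx=+2,dy=+1->C
Step 2: C = 9, D = 6, total pairs = 15.
Step 3: tau = (C - D)/(n(n-1)/2) = (9 - 6)/15 = 0.200000.
Step 4: Exact two-sided p-value (enumerate n! = 720 permutations of y under H0): p = 0.719444.
Step 5: alpha = 0.05. fail to reject H0.

tau_b = 0.2000 (C=9, D=6), p = 0.719444, fail to reject H0.


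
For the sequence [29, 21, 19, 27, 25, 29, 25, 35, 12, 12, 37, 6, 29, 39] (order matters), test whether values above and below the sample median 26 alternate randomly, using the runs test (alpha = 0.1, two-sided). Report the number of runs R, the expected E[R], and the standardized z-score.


Step 1: Compute median = 26; label A = above, B = below.
Labels in order: ABBABABABBABAA  (n_A = 7, n_B = 7)
Step 2: Count runs R = 11.
Step 3: Under H0 (random ordering), E[R] = 2*n_A*n_B/(n_A+n_B) + 1 = 2*7*7/14 + 1 = 8.0000.
        Var[R] = 2*n_A*n_B*(2*n_A*n_B - n_A - n_B) / ((n_A+n_B)^2 * (n_A+n_B-1)) = 8232/2548 = 3.2308.
        SD[R] = 1.7974.
Step 4: Continuity-corrected z = (R - 0.5 - E[R]) / SD[R] = (11 - 0.5 - 8.0000) / 1.7974 = 1.3909.
Step 5: Two-sided p-value via normal approximation = 2*(1 - Phi(|z|)) = 0.164264.
Step 6: alpha = 0.1. fail to reject H0.

R = 11, z = 1.3909, p = 0.164264, fail to reject H0.


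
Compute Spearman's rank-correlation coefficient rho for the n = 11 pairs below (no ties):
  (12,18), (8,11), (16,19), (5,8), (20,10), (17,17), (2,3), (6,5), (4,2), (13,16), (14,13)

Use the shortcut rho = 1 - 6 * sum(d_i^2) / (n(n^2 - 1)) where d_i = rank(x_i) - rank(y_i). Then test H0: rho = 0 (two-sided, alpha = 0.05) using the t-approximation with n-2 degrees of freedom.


Step 1: Rank x and y separately (midranks; no ties here).
rank(x): 12->6, 8->5, 16->9, 5->3, 20->11, 17->10, 2->1, 6->4, 4->2, 13->7, 14->8
rank(y): 18->10, 11->6, 19->11, 8->4, 10->5, 17->9, 3->2, 5->3, 2->1, 16->8, 13->7
Step 2: d_i = R_x(i) - R_y(i); compute d_i^2.
  (6-10)^2=16, (5-6)^2=1, (9-11)^2=4, (3-4)^2=1, (11-5)^2=36, (10-9)^2=1, (1-2)^2=1, (4-3)^2=1, (2-1)^2=1, (7-8)^2=1, (8-7)^2=1
sum(d^2) = 64.
Step 3: rho = 1 - 6*64 / (11*(11^2 - 1)) = 1 - 384/1320 = 0.709091.
Step 4: Under H0, t = rho * sqrt((n-2)/(1-rho^2)) = 3.0169 ~ t(9).
Step 5: Two-sided p-value from the t-distribution with 9 df = 0.014552.
Step 6: alpha = 0.05. reject H0.

rho = 0.7091, p = 0.014552, reject H0 at alpha = 0.05.


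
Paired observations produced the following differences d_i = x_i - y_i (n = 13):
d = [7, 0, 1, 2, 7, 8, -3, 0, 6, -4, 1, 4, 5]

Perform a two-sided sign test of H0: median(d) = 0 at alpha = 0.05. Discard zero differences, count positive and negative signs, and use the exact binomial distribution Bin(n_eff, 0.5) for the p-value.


Step 1: Discard zero differences. Original n = 13; n_eff = number of nonzero differences = 11.
Nonzero differences (with sign): +7, +1, +2, +7, +8, -3, +6, -4, +1, +4, +5
Step 2: Count signs: positive = 9, negative = 2.
Step 3: Under H0: P(positive) = 0.5, so the number of positives S ~ Bin(11, 0.5).
Step 4: Two-sided exact p-value = sum of Bin(11,0.5) probabilities at or below the observed probability = 0.065430.
Step 5: alpha = 0.05. fail to reject H0.

n_eff = 11, pos = 9, neg = 2, p = 0.065430, fail to reject H0.


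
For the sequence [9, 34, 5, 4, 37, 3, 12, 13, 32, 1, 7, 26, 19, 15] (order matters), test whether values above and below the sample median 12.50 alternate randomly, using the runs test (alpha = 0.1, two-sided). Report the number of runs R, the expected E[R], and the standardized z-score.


Step 1: Compute median = 12.50; label A = above, B = below.
Labels in order: BABBABBAABBAAA  (n_A = 7, n_B = 7)
Step 2: Count runs R = 8.
Step 3: Under H0 (random ordering), E[R] = 2*n_A*n_B/(n_A+n_B) + 1 = 2*7*7/14 + 1 = 8.0000.
        Var[R] = 2*n_A*n_B*(2*n_A*n_B - n_A - n_B) / ((n_A+n_B)^2 * (n_A+n_B-1)) = 8232/2548 = 3.2308.
        SD[R] = 1.7974.
Step 4: R = E[R], so z = 0 with no continuity correction.
Step 5: Two-sided p-value via normal approximation = 2*(1 - Phi(|z|)) = 1.000000.
Step 6: alpha = 0.1. fail to reject H0.

R = 8, z = 0.0000, p = 1.000000, fail to reject H0.


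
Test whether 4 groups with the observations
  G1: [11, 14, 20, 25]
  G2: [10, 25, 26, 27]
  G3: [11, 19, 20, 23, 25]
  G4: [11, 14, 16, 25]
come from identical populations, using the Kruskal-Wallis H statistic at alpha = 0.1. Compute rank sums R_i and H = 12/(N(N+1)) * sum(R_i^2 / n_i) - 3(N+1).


Step 1: Combine all N = 17 observations and assign midranks.
sorted (value, group, rank): (10,G2,1), (11,G1,3), (11,G3,3), (11,G4,3), (14,G1,5.5), (14,G4,5.5), (16,G4,7), (19,G3,8), (20,G1,9.5), (20,G3,9.5), (23,G3,11), (25,G1,13.5), (25,G2,13.5), (25,G3,13.5), (25,G4,13.5), (26,G2,16), (27,G2,17)
Step 2: Sum ranks within each group.
R_1 = 31.5 (n_1 = 4)
R_2 = 47.5 (n_2 = 4)
R_3 = 45 (n_3 = 5)
R_4 = 29 (n_4 = 4)
Step 3: H = 12/(N(N+1)) * sum(R_i^2/n_i) - 3(N+1)
     = 12/(17*18) * (31.5^2/4 + 47.5^2/4 + 45^2/5 + 29^2/4) - 3*18
     = 0.039216 * 1427.38 - 54
     = 1.975490.
Step 4: Ties present; correction factor C = 1 - 96/(17^3 - 17) = 0.980392. Corrected H = 1.975490 / 0.980392 = 2.015000.
Step 5: Under H0, H ~ chi^2(3); p-value = 0.569299.
Step 6: alpha = 0.1. fail to reject H0.

H = 2.0150, df = 3, p = 0.569299, fail to reject H0.


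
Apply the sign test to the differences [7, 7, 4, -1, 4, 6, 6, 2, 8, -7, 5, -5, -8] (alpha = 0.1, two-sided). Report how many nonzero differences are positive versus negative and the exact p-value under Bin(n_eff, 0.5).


Step 1: Discard zero differences. Original n = 13; n_eff = number of nonzero differences = 13.
Nonzero differences (with sign): +7, +7, +4, -1, +4, +6, +6, +2, +8, -7, +5, -5, -8
Step 2: Count signs: positive = 9, negative = 4.
Step 3: Under H0: P(positive) = 0.5, so the number of positives S ~ Bin(13, 0.5).
Step 4: Two-sided exact p-value = sum of Bin(13,0.5) probabilities at or below the observed probability = 0.266846.
Step 5: alpha = 0.1. fail to reject H0.

n_eff = 13, pos = 9, neg = 4, p = 0.266846, fail to reject H0.


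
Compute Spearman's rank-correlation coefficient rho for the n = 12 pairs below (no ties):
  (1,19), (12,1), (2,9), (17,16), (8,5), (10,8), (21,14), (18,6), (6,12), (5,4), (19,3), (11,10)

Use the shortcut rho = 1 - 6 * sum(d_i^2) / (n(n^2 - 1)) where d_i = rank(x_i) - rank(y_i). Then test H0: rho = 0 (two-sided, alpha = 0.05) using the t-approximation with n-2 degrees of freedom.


Step 1: Rank x and y separately (midranks; no ties here).
rank(x): 1->1, 12->8, 2->2, 17->9, 8->5, 10->6, 21->12, 18->10, 6->4, 5->3, 19->11, 11->7
rank(y): 19->12, 1->1, 9->7, 16->11, 5->4, 8->6, 14->10, 6->5, 12->9, 4->3, 3->2, 10->8
Step 2: d_i = R_x(i) - R_y(i); compute d_i^2.
  (1-12)^2=121, (8-1)^2=49, (2-7)^2=25, (9-11)^2=4, (5-4)^2=1, (6-6)^2=0, (12-10)^2=4, (10-5)^2=25, (4-9)^2=25, (3-3)^2=0, (11-2)^2=81, (7-8)^2=1
sum(d^2) = 336.
Step 3: rho = 1 - 6*336 / (12*(12^2 - 1)) = 1 - 2016/1716 = -0.174825.
Step 4: Under H0, t = rho * sqrt((n-2)/(1-rho^2)) = -0.5615 ~ t(10).
Step 5: Two-sided p-value from the t-distribution with 10 df = 0.586824.
Step 6: alpha = 0.05. fail to reject H0.

rho = -0.1748, p = 0.586824, fail to reject H0 at alpha = 0.05.


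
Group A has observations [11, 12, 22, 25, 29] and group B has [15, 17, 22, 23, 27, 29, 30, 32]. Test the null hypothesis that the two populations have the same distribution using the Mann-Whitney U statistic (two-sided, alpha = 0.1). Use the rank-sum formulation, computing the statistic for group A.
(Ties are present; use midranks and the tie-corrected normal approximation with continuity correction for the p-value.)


Step 1: Combine and sort all 13 observations; assign midranks.
sorted (value, group): (11,X), (12,X), (15,Y), (17,Y), (22,X), (22,Y), (23,Y), (25,X), (27,Y), (29,X), (29,Y), (30,Y), (32,Y)
ranks: 11->1, 12->2, 15->3, 17->4, 22->5.5, 22->5.5, 23->7, 25->8, 27->9, 29->10.5, 29->10.5, 30->12, 32->13
Step 2: Rank sum for X: R1 = 1 + 2 + 5.5 + 8 + 10.5 = 27.
Step 3: U_X = R1 - n1(n1+1)/2 = 27 - 5*6/2 = 27 - 15 = 12.
       U_Y = n1*n2 - U_X = 40 - 12 = 28.
Step 4: Ties are present, so use the tie-corrected normal approximation (with continuity correction) for the p-value.
Step 5: p-value = 0.270933; compare to alpha = 0.1. fail to reject H0.

U_X = 12, p = 0.270933, fail to reject H0 at alpha = 0.1.


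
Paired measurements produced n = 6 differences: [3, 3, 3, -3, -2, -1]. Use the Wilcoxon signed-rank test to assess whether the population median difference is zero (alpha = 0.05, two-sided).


Step 1: Drop any zero differences (none here) and take |d_i|.
|d| = [3, 3, 3, 3, 2, 1]
Step 2: Midrank |d_i| (ties get averaged ranks).
ranks: |3|->4.5, |3|->4.5, |3|->4.5, |3|->4.5, |2|->2, |1|->1
Step 3: Attach original signs; sum ranks with positive sign and with negative sign.
W+ = 4.5 + 4.5 + 4.5 = 13.5
W- = 4.5 + 2 + 1 = 7.5
(Check: W+ + W- = 21 should equal n(n+1)/2 = 21.)
Step 4: Test statistic W = min(W+, W-) = 7.5.
Step 5: Ties in |d|, so use the tie-corrected normal approximation.
        E[W] = n(n+1)/4 = 6*7/4 = 10.5.
        Tie groups: |d|=3 (t=4); sum(t^3 - t) = 60.
        Var[W] = n(n+1)(2n+1)/24 - sum(t^3-t)/48 = 546/24 - 60/48 = 21.5.
        z = (W - E[W]) / sqrt(Var[W]) = (7.5 - 10.5) / 4.6368 = -0.6470.
        Two-sided p = 2*Phi(z) = 0.517634.
Step 6: alpha = 0.05. fail to reject H0.

W+ = 13.5, W- = 7.5, W = min = 7.5, p = 0.517634, fail to reject H0.


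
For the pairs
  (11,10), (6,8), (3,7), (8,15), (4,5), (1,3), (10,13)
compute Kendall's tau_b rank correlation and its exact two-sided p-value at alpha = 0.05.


Step 1: Enumerate the 21 unordered pairs (i,j) with i<j and classify each by sign(x_j-x_i) * sign(y_j-y_i).
  (1,2):dx=-5,dy=-2->C; (1,3):dx=-8,dy=-3->C; (1,4):dx=-3,dy=+5->D; (1,5):dx=-7,dy=-5->C
  (1,6):dx=-10,dy=-7->C; (1,7):dx=-1,dy=+3->D; (2,3):dx=-3,dy=-1->C; (2,4):dx=+2,dy=+7->C
  (2,5):dx=-2,dy=-3->C; (2,6):dx=-5,dy=-5->C; (2,7):dx=+4,dy=+5->C; (3,4):dx=+5,dy=+8->C
  (3,5):dx=+1,dy=-2->D; (3,6):dx=-2,dy=-4->C; (3,7):dx=+7,dy=+6->C; (4,5):dx=-4,dy=-10->C
  (4,6):dx=-7,dy=-12->C; (4,7):dx=+2,dy=-2->D; (5,6):dx=-3,dy=-2->C; (5,7):dx=+6,dy=+8->C
  (6,7):dx=+9,dy=+10->C
Step 2: C = 17, D = 4, total pairs = 21.
Step 3: tau = (C - D)/(n(n-1)/2) = (17 - 4)/21 = 0.619048.
Step 4: Exact two-sided p-value (enumerate n! = 5040 permutations of y under H0): p = 0.069048.
Step 5: alpha = 0.05. fail to reject H0.

tau_b = 0.6190 (C=17, D=4), p = 0.069048, fail to reject H0.


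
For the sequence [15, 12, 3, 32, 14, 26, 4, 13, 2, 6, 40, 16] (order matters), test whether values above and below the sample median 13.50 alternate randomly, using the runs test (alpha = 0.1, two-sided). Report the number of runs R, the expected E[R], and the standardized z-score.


Step 1: Compute median = 13.50; label A = above, B = below.
Labels in order: ABBAAABBBBAA  (n_A = 6, n_B = 6)
Step 2: Count runs R = 5.
Step 3: Under H0 (random ordering), E[R] = 2*n_A*n_B/(n_A+n_B) + 1 = 2*6*6/12 + 1 = 7.0000.
        Var[R] = 2*n_A*n_B*(2*n_A*n_B - n_A - n_B) / ((n_A+n_B)^2 * (n_A+n_B-1)) = 4320/1584 = 2.7273.
        SD[R] = 1.6514.
Step 4: Continuity-corrected z = (R + 0.5 - E[R]) / SD[R] = (5 + 0.5 - 7.0000) / 1.6514 = -0.9083.
Step 5: Two-sided p-value via normal approximation = 2*(1 - Phi(|z|)) = 0.363722.
Step 6: alpha = 0.1. fail to reject H0.

R = 5, z = -0.9083, p = 0.363722, fail to reject H0.


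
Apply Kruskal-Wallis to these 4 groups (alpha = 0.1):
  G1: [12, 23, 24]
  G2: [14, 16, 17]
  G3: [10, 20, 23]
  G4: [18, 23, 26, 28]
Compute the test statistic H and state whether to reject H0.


Step 1: Combine all N = 13 observations and assign midranks.
sorted (value, group, rank): (10,G3,1), (12,G1,2), (14,G2,3), (16,G2,4), (17,G2,5), (18,G4,6), (20,G3,7), (23,G1,9), (23,G3,9), (23,G4,9), (24,G1,11), (26,G4,12), (28,G4,13)
Step 2: Sum ranks within each group.
R_1 = 22 (n_1 = 3)
R_2 = 12 (n_2 = 3)
R_3 = 17 (n_3 = 3)
R_4 = 40 (n_4 = 4)
Step 3: H = 12/(N(N+1)) * sum(R_i^2/n_i) - 3(N+1)
     = 12/(13*14) * (22^2/3 + 12^2/3 + 17^2/3 + 40^2/4) - 3*14
     = 0.065934 * 705.667 - 42
     = 4.527473.
Step 4: Ties present; correction factor C = 1 - 24/(13^3 - 13) = 0.989011. Corrected H = 4.527473 / 0.989011 = 4.577778.
Step 5: Under H0, H ~ chi^2(3); p-value = 0.205457.
Step 6: alpha = 0.1. fail to reject H0.

H = 4.5778, df = 3, p = 0.205457, fail to reject H0.


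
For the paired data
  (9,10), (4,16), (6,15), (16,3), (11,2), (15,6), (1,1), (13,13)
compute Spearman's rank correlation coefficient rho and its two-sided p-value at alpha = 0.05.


Step 1: Rank x and y separately (midranks; no ties here).
rank(x): 9->4, 4->2, 6->3, 16->8, 11->5, 15->7, 1->1, 13->6
rank(y): 10->5, 16->8, 15->7, 3->3, 2->2, 6->4, 1->1, 13->6
Step 2: d_i = R_x(i) - R_y(i); compute d_i^2.
  (4-5)^2=1, (2-8)^2=36, (3-7)^2=16, (8-3)^2=25, (5-2)^2=9, (7-4)^2=9, (1-1)^2=0, (6-6)^2=0
sum(d^2) = 96.
Step 3: rho = 1 - 6*96 / (8*(8^2 - 1)) = 1 - 576/504 = -0.142857.
Step 4: Under H0, t = rho * sqrt((n-2)/(1-rho^2)) = -0.3536 ~ t(6).
Step 5: Two-sided p-value from the t-distribution with 6 df = 0.735765.
Step 6: alpha = 0.05. fail to reject H0.

rho = -0.1429, p = 0.735765, fail to reject H0 at alpha = 0.05.


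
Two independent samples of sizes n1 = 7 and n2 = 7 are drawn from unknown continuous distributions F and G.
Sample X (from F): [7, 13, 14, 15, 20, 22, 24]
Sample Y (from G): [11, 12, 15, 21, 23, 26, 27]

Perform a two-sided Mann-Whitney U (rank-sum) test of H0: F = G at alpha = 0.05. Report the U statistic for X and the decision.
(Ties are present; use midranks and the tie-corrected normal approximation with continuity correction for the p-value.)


Step 1: Combine and sort all 14 observations; assign midranks.
sorted (value, group): (7,X), (11,Y), (12,Y), (13,X), (14,X), (15,X), (15,Y), (20,X), (21,Y), (22,X), (23,Y), (24,X), (26,Y), (27,Y)
ranks: 7->1, 11->2, 12->3, 13->4, 14->5, 15->6.5, 15->6.5, 20->8, 21->9, 22->10, 23->11, 24->12, 26->13, 27->14
Step 2: Rank sum for X: R1 = 1 + 4 + 5 + 6.5 + 8 + 10 + 12 = 46.5.
Step 3: U_X = R1 - n1(n1+1)/2 = 46.5 - 7*8/2 = 46.5 - 28 = 18.5.
       U_Y = n1*n2 - U_X = 49 - 18.5 = 30.5.
Step 4: Ties are present, so use the tie-corrected normal approximation (with continuity correction) for the p-value.
Step 5: p-value = 0.481721; compare to alpha = 0.05. fail to reject H0.

U_X = 18.5, p = 0.481721, fail to reject H0 at alpha = 0.05.
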